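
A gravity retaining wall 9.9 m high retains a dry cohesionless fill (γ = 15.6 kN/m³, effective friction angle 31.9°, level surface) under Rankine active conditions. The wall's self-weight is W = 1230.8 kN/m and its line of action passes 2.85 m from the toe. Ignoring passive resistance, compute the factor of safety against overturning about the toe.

4.51

K_a = tan²(45° − 31.9°/2) = 0.3085.
P_a = ½K_aγH² = 0.5×0.3085×15.6×9.9² = 235.9 kN/m, acting at H/3 = 3.300 m above the base.
Overturning moment M_o = P_a × H/3 = 235.9 × 3.300 = 778.3.
Resisting moment M_r = W × 2.85 = 1230.8 × 2.85 = 3508.
FS_overturning = M_r/M_o = 3508/778.3 = 4.507.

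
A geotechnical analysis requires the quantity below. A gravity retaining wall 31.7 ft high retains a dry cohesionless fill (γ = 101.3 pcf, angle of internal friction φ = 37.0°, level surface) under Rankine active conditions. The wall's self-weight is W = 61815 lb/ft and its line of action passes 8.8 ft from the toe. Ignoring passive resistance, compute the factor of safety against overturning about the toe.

4.07

K_a = tan²(45° − 37.0°/2) = 0.2486.
P_a = ½K_aγH² = 0.5×0.2486×101.3×31.7² = 12650 lb/ft, acting at H/3 = 10.57 ft above the base.
Overturning moment M_o = P_a × H/3 = 12650 × 10.57 = 133700.
Resisting moment M_r = W × 8.8 = 61815 × 8.8 = 544000.
FS_overturning = M_r/M_o = 544000/133700 = 4.069.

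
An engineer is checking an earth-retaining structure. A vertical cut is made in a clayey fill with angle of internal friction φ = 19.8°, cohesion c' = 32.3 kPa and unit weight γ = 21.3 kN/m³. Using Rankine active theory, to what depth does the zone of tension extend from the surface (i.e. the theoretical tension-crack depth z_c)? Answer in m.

4.32 m

K_a = tan²(45° − 19.8°/2) = 0.4939; √K_a = 0.7028.
The active pressure is zero where K_a γ z = 2c√K_a, so z_c = 2c/(γ√K_a) = 2×32.3/(21.3×0.7028) = 4.315 m.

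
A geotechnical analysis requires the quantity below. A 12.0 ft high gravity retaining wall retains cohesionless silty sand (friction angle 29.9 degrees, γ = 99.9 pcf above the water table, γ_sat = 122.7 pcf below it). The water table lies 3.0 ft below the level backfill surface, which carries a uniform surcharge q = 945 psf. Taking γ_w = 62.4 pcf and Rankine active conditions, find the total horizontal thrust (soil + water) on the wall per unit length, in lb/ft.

8190 lb/ft

K_a = tan²(45° − φ/2) = 0.3347.
γ' = 122.7 − 62.4 = 60.30 pcf. h₂ = H − d_w = 9.0 ft.
σ'_h: at surface K_a·q = 316.3; at WT K_a(q+γd_w) = 416.6; at base K_a(q+γd_w+γ'h₂) = 598.2 psf.
P₁ = ½(316.3+416.6)×3.0 = 1099; P₂ = ½(416.6+598.2)×9.0 = 4567; P_w = ½γ_w h₂² = 2527.
Total = 1099+4567+2527 = 8193 lb/ft.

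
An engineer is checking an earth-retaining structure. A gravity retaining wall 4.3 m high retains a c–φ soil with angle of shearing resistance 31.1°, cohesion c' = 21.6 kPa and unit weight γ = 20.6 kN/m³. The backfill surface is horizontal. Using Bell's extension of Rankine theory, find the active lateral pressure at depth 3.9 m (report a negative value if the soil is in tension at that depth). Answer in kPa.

K_a = (1 − sin φ)/(1 + sin φ) = 0.3188.
σ_a = K_a γ z − 2c√K_a = 0.3188×20.6×3.9 − 2×21.6×0.5646 = 1.221 kPa.

1.22 kPa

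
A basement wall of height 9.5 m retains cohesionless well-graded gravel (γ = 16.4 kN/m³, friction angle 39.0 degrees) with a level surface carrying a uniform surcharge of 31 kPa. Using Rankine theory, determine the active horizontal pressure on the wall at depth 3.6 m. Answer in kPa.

20.5 kPa

K_a = (1 − sin φ)/(1 + sin φ) = 0.2275.
σ_v = γz + q = 16.4 × 3.6 + 31 = 90.04 kPa.
σ_h = K_a σ_v = 0.2275 × 90.04 = 20.48 kPa.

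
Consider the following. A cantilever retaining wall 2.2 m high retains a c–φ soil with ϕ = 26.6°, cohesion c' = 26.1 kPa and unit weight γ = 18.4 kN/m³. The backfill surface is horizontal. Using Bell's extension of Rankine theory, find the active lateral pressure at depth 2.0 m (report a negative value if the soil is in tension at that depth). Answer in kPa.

-18.2 kPa

K_a = (1 − sin φ)/(1 + sin φ) = 0.3814.
σ_a = K_a γ z − 2c√K_a = 0.3814×18.4×2.0 − 2×26.1×0.6176 = -18.20 kPa.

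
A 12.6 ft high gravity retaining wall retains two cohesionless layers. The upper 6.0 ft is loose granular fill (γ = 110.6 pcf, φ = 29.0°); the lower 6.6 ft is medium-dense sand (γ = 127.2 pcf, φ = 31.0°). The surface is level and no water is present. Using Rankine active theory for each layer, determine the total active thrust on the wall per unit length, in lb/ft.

K_a1 = tan²(45°−29.0°/2) = 0.3470; K_a2 = tan²(45°−31.0°/2) = 0.3201.
Layer 1: σ at base = K_a1 γ₁ h₁ = 230.3 psf; P₁ = ½×230.3×6.0 = 690.8.
Layer 2: σ_v at top = γ₁h₁ = 663.6; σ_h top = K_a2×663.6 = 212.4; σ_h base = K_a2×(663.6+127.2×6.6) = 481.1.
P₂ = ½(212.4+481.1)×6.6 = 2289. Total P_a = 690.8+2289 = 2980 lb/ft.

2980 lb/ft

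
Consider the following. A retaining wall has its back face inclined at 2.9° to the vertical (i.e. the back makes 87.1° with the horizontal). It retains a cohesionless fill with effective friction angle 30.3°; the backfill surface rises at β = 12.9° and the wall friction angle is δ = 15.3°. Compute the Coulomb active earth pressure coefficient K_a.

0.381

K_a = sin²(α+φ) / [sin²α · sin(α−δ) · (1 + √{sin(φ+δ)sin(φ−β) / (sin(α−δ)sin(α+β))})²].
With α = 87.1°, φ = 30.3°, δ = 15.3°, β = 12.9°: K_a = 0.3809.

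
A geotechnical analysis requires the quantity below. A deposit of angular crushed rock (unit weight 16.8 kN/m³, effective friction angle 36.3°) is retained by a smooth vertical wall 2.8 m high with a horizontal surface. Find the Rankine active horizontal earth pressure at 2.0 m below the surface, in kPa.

K_a = (1 − sin φ)/(1 + sin φ) = 0.2563.
σ_h = K_a γ z = 0.2563 × 16.8 × 2.0 = 8.611 kPa.

8.61 kPa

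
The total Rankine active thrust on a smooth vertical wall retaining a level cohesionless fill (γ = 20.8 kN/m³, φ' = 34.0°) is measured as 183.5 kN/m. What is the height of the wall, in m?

K_a = 0.2827. P_a = ½ K_a γ H² ⇒ H = √(2P_a/(K_a γ)).
H = √(2×183.5/(0.2827×20.8)) = 7.900 m.

7.90 m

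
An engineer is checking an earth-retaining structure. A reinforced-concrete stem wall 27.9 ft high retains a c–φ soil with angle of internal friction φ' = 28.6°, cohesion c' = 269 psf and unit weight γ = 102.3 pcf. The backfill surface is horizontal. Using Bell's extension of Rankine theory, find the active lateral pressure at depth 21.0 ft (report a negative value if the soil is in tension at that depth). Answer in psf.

438 psf

K_a = (1 − sin φ)/(1 + sin φ) = 0.3525.
σ_a = K_a γ z − 2c√K_a = 0.3525×102.3×21.0 − 2×269×0.5938 = 437.9 psf.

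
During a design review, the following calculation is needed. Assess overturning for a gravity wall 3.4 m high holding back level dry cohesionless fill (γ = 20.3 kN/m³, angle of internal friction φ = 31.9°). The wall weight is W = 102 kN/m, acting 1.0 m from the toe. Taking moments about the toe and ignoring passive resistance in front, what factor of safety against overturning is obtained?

2.49

K_a = tan²(45° − 31.9°/2) = 0.3085.
P_a = ½K_aγH² = 0.5×0.3085×20.3×3.4² = 36.20 kN/m, acting at H/3 = 1.133 m above the base.
Overturning moment M_o = P_a × H/3 = 36.20 × 1.133 = 41.03.
Resisting moment M_r = W × 1.0 = 102 × 1.0 = 102.0.
FS_overturning = M_r/M_o = 102.0/41.03 = 2.486.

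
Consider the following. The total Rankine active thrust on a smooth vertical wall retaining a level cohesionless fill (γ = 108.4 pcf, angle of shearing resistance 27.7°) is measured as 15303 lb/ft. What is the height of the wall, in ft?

K_a = 0.3653. P_a = ½ K_a γ H² ⇒ H = √(2P_a/(K_a γ)).
H = √(2×15303/(0.3653×108.4)) = 27.80 ft.

27.8 ft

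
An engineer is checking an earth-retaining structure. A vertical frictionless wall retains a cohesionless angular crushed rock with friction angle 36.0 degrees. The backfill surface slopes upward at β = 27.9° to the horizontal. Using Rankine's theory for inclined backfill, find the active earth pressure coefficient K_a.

0.377

K_a = cos β · (cos β − √(cos²β − cos²φ)) / (cos β + √(cos²β − cos²φ)).
cos β = 0.8838, cos φ = 0.8090, √(cos²β − cos²φ) = 0.3557.
K_a = 0.8838 × (0.8838 − 0.3557)/(0.8838 + 0.3557) = 0.3765.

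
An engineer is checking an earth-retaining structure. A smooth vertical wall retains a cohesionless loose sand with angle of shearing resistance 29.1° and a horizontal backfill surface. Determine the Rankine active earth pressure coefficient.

0.346

K_a = (1 − sin φ)/(1 + sin φ) = (1 − sin 29.1°)/(1 + sin 29.1°) = 0.3456.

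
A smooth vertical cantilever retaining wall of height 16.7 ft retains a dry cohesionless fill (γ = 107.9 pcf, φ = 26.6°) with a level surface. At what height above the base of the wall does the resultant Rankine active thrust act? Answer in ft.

K_a = 0.3814.
The pressure distribution is triangular, so the resultant acts at H/3 above the base = 16.7/3 = 5.567 ft.

5.57 ft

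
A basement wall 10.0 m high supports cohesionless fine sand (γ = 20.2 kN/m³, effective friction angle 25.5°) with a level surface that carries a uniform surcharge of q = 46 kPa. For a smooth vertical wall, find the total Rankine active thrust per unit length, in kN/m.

K_a = tan²(45° − φ/2) = 0.3981.
Soil triangle: ½ K_a γ H² = 0.5×0.3981×20.2×10.0² = 402.1 kN/m.
Surcharge rectangle: K_a q H = 0.3981×46×10.0 = 183.1 kN/m.
Total = 402.1 + 183.1 = 585.2 kN/m.

585 kN/m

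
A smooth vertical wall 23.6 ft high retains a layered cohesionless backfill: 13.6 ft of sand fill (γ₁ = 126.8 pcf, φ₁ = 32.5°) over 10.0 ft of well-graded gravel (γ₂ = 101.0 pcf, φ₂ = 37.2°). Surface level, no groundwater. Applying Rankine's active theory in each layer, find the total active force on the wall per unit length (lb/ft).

K_a1 = tan²(45°−32.5°/2) = 0.3010; K_a2 = tan²(45°−37.2°/2) = 0.2464.
Layer 1: σ at base = K_a1 γ₁ h₁ = 519.0 psf; P₁ = ½×519.0×13.6 = 3529.
Layer 2: σ_v at top = γ₁h₁ = 1724; σ_h top = K_a2×1724 = 424.9; σ_h base = K_a2×(1724+101.0×10.0) = 673.8.
P₂ = ½(424.9+673.8)×10.0 = 5494. Total P_a = 3529+5494 = 9023 lb/ft.

9020 lb/ft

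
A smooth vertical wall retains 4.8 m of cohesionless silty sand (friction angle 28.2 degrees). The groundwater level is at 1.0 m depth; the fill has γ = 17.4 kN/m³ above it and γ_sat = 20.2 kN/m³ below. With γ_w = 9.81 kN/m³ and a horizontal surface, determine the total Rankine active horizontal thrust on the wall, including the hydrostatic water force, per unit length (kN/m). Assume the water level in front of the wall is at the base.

K_a = tan²(45° − φ/2) = 0.3582.
γ' = 20.2 − 9.81 = 10.39 kN/m³. Depth below WT = 3.8 m.
σ'_h at WT = K_a γ d_w = 6.232 kPa; at base = 6.232 + K_a γ' × 3.8 = 20.37 kPa.
P₁ (0–1.0 m) = ½×6.232×1.0 = 3.116. P₂ (1.0–4.8 m) = ½(6.232+20.37)×3.8 = 50.55.
P_w = ½ γ_w h₂² = 0.5×9.81×3.8² = 70.83. Total = 3.116+50.55+70.83 = 124.5 kN/m.

124 kN/m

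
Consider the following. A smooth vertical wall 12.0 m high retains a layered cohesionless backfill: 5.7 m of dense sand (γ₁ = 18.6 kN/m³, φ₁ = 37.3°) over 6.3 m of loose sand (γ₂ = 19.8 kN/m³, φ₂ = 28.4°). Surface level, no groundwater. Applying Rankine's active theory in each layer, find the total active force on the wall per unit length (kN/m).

451 kN/m

K_a1 = tan²(45°−37.3°/2) = 0.2453; K_a2 = tan²(45°−28.4°/2) = 0.3554.
Layer 1: σ at base = K_a1 γ₁ h₁ = 26.01 kPa; P₁ = ½×26.01×5.7 = 74.13.
Layer 2: σ_v at top = γ₁h₁ = 106.0; σ_h top = K_a2×106.0 = 37.68; σ_h base = K_a2×(106.0+19.8×6.3) = 82.00.
P₂ = ½(37.68+82.00)×6.3 = 377.0. Total P_a = 74.13+377.0 = 451.1 kN/m.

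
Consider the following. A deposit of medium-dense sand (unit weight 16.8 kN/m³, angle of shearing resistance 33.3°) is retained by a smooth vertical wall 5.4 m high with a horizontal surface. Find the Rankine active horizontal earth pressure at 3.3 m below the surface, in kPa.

K_a = (1 − sin φ)/(1 + sin φ) = 0.2911.
σ_h = K_a γ z = 0.2911 × 16.8 × 3.3 = 16.14 kPa.

16.1 kPa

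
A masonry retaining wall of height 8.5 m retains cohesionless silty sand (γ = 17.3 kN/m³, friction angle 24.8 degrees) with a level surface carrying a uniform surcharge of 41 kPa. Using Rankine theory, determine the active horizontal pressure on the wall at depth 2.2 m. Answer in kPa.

K_a = (1 − sin φ)/(1 + sin φ) = 0.4090.
σ_v = γz + q = 17.3 × 2.2 + 41 = 79.06 kPa.
σ_h = K_a σ_v = 0.4090 × 79.06 = 32.34 kPa.

32.3 kPa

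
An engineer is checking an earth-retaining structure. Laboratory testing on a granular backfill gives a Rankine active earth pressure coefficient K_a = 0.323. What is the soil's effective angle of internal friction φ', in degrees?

K_a = tan²(45° − φ/2) ⇒ 45° − φ/2 = arctan(√0.323) = 29.61°.
φ = 2(45° − 29.61°) = 30.78°.

30.8°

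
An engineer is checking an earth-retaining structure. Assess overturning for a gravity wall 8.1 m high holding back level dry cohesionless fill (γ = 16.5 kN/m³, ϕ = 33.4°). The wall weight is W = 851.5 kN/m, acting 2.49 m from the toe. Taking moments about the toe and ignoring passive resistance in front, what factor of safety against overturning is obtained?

5.00

K_a = tan²(45° − 33.4°/2) = 0.2899.
P_a = ½K_aγH² = 0.5×0.2899×16.5×8.1² = 156.9 kN/m, acting at H/3 = 2.700 m above the base.
Overturning moment M_o = P_a × H/3 = 156.9 × 2.700 = 423.7.
Resisting moment M_r = W × 2.49 = 851.5 × 2.49 = 2120.
FS_overturning = M_r/M_o = 2120/423.7 = 5.004.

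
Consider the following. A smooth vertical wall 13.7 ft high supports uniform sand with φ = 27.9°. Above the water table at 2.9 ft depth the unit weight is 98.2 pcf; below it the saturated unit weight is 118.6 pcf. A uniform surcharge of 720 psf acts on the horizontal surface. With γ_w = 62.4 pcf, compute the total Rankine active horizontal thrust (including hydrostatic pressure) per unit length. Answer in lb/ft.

K_a = tan²(45° − φ/2) = 0.3625.
γ' = 118.6 − 62.4 = 56.20 pcf. h₂ = H − d_w = 10.8 ft.
σ'_h: at surface K_a·q = 261.0; at WT K_a(q+γd_w) = 364.2; at base K_a(q+γd_w+γ'h₂) = 584.2 psf.
P₁ = ½(261.0+364.2)×2.9 = 906.5; P₂ = ½(364.2+584.2)×10.8 = 5121; P_w = ½γ_w h₂² = 3639.
Total = 906.5+5121+3639 = 9667 lb/ft.

9670 lb/ft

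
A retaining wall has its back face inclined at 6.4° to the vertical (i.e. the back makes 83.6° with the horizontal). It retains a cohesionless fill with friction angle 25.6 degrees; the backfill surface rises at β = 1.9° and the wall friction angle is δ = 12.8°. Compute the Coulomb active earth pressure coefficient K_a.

K_a = sin²(α+φ) / [sin²α · sin(α−δ) · (1 + √{sin(φ+δ)sin(φ−β) / (sin(α−δ)sin(α+β))})²].
With α = 83.6°, φ = 25.6°, δ = 12.8°, β = 1.9°: K_a = 0.4166.

0.417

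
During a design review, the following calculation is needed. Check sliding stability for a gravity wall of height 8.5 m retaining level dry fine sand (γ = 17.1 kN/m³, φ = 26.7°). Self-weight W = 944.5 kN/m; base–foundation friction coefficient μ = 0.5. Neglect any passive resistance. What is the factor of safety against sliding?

2.01

K_a = tan²(45° − 26.7°/2) = 0.3800.
P_a = ½K_aγH² = 0.5×0.3800×17.1×8.5² = 234.7 kN/m, acting at H/3 = 2.833 m above the base.
FS_sliding = μW / P_a = 0.5×944.5 / 234.7 = 2.012.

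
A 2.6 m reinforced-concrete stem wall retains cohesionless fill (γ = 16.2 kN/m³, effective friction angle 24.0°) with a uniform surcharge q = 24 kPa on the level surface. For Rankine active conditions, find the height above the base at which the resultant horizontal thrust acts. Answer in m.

K_a = 0.4217.
Triangular part P₁ = ½K_aγH² = 23.09 at H/3 = 0.8667 m; rectangular part P₂ = K_a q H = 26.32 at H/2 = 1.300 m.
ȳ = (P₁·0.8667 + P₂·1.300)/(P₁+P₂) = 1.097 m.

1.10 m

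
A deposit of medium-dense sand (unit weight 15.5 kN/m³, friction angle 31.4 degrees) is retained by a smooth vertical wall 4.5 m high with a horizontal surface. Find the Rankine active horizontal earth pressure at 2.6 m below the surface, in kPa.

12.7 kPa

K_a = (1 − sin φ)/(1 + sin φ) = 0.3149.
σ_h = K_a γ z = 0.3149 × 15.5 × 2.6 = 12.69 kPa.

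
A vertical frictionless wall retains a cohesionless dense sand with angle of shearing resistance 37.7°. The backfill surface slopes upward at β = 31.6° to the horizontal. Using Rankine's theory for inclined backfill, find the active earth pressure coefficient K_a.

0.392

K_a = cos β · (cos β − √(cos²β − cos²φ)) / (cos β + √(cos²β − cos²φ)).
cos β = 0.8517, cos φ = 0.7912, √(cos²β − cos²φ) = 0.3153.
K_a = 0.8517 × (0.8517 − 0.3153)/(0.8517 + 0.3153) = 0.3915.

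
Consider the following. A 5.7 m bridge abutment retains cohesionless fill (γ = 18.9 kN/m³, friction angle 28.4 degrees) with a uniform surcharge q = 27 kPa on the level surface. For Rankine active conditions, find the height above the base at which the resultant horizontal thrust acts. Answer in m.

K_a = 0.3554.
Triangular part P₁ = ½K_aγH² = 109.1 at H/3 = 1.900 m; rectangular part P₂ = K_a q H = 54.69 at H/2 = 2.850 m.
ȳ = (P₁·1.900 + P₂·2.850)/(P₁+P₂) = 2.217 m.

2.22 m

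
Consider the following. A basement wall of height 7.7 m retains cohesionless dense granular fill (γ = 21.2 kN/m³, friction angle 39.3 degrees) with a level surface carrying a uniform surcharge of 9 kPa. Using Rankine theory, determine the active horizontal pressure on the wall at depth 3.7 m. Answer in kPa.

K_a = (1 − sin φ)/(1 + sin φ) = 0.2245.
σ_v = γz + q = 21.2 × 3.7 + 9 = 87.44 kPa.
σ_h = K_a σ_v = 0.2245 × 87.44 = 19.63 kPa.

19.6 kPa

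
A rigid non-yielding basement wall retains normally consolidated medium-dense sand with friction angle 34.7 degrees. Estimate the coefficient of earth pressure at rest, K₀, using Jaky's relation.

0.431

K₀ = 1 − sin φ' = 1 − sin 34.7° = 0.4307.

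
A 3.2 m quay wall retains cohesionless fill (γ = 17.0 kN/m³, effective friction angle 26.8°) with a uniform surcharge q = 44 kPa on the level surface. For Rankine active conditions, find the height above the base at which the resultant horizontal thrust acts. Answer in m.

K_a = 0.3785.
Triangular part P₁ = ½K_aγH² = 32.94 at H/3 = 1.067 m; rectangular part P₂ = K_a q H = 53.29 at H/2 = 1.600 m.
ȳ = (P₁·1.067 + P₂·1.600)/(P₁+P₂) = 1.396 m.

1.40 m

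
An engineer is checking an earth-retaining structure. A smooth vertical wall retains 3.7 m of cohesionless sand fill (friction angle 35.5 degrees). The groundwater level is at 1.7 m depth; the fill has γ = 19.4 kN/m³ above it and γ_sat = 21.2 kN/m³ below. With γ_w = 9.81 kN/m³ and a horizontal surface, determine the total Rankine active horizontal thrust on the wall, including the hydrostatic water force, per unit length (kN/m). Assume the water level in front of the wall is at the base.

50.6 kN/m

K_a = tan²(45° − φ/2) = 0.2653.
γ' = 21.2 − 9.81 = 11.39 kN/m³. Depth below WT = 2.0 m.
σ'_h at WT = K_a γ d_w = 8.748 kPa; at base = 8.748 + K_a γ' × 2.0 = 14.79 kPa.
P₁ (0–1.7 m) = ½×8.748×1.7 = 7.436. P₂ (1.7–3.7 m) = ½(8.748+14.79)×2.0 = 23.54.
P_w = ½ γ_w h₂² = 0.5×9.81×2.0² = 19.62. Total = 7.436+23.54+19.62 = 50.60 kN/m.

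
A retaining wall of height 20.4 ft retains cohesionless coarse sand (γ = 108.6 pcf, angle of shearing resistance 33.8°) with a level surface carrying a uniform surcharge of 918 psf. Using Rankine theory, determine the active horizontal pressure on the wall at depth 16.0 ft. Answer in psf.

K_a = (1 − sin φ)/(1 + sin φ) = 0.2851.
σ_v = γz + q = 108.6 × 16.0 + 918 = 2656 psf.
σ_h = K_a σ_v = 0.2851 × 2656 = 757.1 psf.

757 psf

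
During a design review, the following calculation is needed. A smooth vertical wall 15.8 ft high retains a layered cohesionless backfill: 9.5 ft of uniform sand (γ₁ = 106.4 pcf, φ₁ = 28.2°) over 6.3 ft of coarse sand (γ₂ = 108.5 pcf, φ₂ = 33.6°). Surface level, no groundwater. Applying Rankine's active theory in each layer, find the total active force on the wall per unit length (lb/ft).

4170 lb/ft

K_a1 = tan²(45°−28.2°/2) = 0.3582; K_a2 = tan²(45°−33.6°/2) = 0.2875.
Layer 1: σ at base = K_a1 γ₁ h₁ = 362.1 psf; P₁ = ½×362.1×9.5 = 1720.
Layer 2: σ_v at top = γ₁h₁ = 1011; σ_h top = K_a2×1011 = 290.6; σ_h base = K_a2×(1011+108.5×6.3) = 487.1.
P₂ = ½(290.6+487.1)×6.3 = 2450. Total P_a = 1720+2450 = 4170 lb/ft.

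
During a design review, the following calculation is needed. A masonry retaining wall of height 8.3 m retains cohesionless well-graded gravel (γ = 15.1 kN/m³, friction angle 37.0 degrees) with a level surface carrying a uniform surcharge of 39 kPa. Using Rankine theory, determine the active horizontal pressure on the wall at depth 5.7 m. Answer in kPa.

31.1 kPa

K_a = (1 − sin φ)/(1 + sin φ) = 0.2486.
σ_v = γz + q = 15.1 × 5.7 + 39 = 125.1 kPa.
σ_h = K_a σ_v = 0.2486 × 125.1 = 31.09 kPa.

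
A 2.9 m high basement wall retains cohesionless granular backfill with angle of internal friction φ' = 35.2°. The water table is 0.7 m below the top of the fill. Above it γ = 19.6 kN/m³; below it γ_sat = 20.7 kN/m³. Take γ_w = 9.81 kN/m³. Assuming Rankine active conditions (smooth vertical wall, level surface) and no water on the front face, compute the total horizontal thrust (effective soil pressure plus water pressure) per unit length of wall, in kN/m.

K_a = tan²(45° − φ/2) = 0.2687.
γ' = 20.7 − 9.81 = 10.89 kN/m³. Depth below WT = 2.2 m.
σ'_h at WT = K_a γ d_w = 3.686 kPa; at base = 3.686 + K_a γ' × 2.2 = 10.12 kPa.
P₁ (0–0.7 m) = ½×3.686×0.7 = 1.290. P₂ (0.7–2.9 m) = ½(3.686+10.12)×2.2 = 15.19.
P_w = ½ γ_w h₂² = 0.5×9.81×2.2² = 23.74. Total = 1.290+15.19+23.74 = 40.22 kN/m.

40.2 kN/m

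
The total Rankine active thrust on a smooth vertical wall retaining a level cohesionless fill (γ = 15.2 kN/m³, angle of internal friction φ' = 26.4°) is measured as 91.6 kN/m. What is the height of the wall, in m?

5.60 m

K_a = 0.3844. P_a = ½ K_a γ H² ⇒ H = √(2P_a/(K_a γ)).
H = √(2×91.6/(0.3844×15.2)) = 5.599 m.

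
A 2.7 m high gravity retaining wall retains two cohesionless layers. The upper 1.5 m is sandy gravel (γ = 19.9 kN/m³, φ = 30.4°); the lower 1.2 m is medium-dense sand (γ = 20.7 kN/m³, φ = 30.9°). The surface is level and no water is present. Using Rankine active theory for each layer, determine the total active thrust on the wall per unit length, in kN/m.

23.6 kN/m

K_a1 = tan²(45°−30.4°/2) = 0.3280; K_a2 = tan²(45°−30.9°/2) = 0.3214.
Layer 1: σ at base = K_a1 γ₁ h₁ = 9.791 kPa; P₁ = ½×9.791×1.5 = 7.343.
Layer 2: σ_v at top = γ₁h₁ = 29.85; σ_h top = K_a2×29.85 = 9.594; σ_h base = K_a2×(29.85+20.7×1.2) = 17.58.
P₂ = ½(9.594+17.58)×1.2 = 16.30. Total P_a = 7.343+16.30 = 23.65 kN/m.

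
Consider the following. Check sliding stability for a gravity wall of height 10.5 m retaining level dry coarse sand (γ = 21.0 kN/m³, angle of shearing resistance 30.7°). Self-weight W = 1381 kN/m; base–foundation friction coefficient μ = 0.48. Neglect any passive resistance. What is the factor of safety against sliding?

1.77

K_a = tan²(45° − 30.7°/2) = 0.3240.
P_a = ½K_aγH² = 0.5×0.3240×21.0×10.5² = 375.1 kN/m, acting at H/3 = 3.500 m above the base.
FS_sliding = μW / P_a = 0.48×1381 / 375.1 = 1.767.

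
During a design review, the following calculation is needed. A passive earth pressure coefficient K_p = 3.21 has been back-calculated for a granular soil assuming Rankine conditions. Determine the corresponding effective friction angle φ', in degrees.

K_p = (1+sin φ)/(1−sin φ) ⇒ sin φ = (K_p − 1)/(K_p + 1) = 0.5249.
φ = arcsin(0.5249) = 31.66°.

31.7°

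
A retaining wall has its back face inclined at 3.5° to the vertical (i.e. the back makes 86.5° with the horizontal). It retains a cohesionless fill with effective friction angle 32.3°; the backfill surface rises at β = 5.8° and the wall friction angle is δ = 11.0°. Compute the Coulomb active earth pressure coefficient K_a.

K_a = sin²(α+φ) / [sin²α · sin(α−δ) · (1 + √{sin(φ+δ)sin(φ−β) / (sin(α−δ)sin(α+β))})²].
With α = 86.5°, φ = 32.3°, δ = 11.0°, β = 5.8°: K_a = 0.3261.

0.326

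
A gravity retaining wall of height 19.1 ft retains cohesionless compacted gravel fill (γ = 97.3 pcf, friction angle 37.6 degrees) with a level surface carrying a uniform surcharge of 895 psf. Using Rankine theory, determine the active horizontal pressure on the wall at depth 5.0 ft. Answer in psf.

334 psf

K_a = (1 − sin φ)/(1 + sin φ) = 0.2421.
σ_v = γz + q = 97.3 × 5.0 + 895 = 1382 psf.
σ_h = K_a σ_v = 0.2421 × 1382 = 334.5 psf.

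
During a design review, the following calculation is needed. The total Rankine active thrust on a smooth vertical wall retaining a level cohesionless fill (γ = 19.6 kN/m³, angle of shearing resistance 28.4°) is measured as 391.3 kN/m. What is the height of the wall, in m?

10.6 m

K_a = 0.3554. P_a = ½ K_a γ H² ⇒ H = √(2P_a/(K_a γ)).
H = √(2×391.3/(0.3554×19.6)) = 10.60 m.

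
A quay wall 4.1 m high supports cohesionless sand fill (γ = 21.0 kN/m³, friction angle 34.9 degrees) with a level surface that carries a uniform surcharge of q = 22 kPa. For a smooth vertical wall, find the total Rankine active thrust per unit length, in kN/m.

K_a = tan²(45° − φ/2) = 0.2721.
Soil triangle: ½ K_a γ H² = 0.5×0.2721×21.0×4.1² = 48.04 kN/m.
Surcharge rectangle: K_a q H = 0.2721×22×4.1 = 24.55 kN/m.
Total = 48.04 + 24.55 = 72.58 kN/m.

72.6 kN/m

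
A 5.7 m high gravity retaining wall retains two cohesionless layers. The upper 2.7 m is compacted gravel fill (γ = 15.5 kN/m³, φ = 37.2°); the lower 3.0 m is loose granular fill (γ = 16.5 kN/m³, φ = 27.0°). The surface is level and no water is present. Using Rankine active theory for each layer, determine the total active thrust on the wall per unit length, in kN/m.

K_a1 = tan²(45°−37.2°/2) = 0.2464; K_a2 = tan²(45°−27.0°/2) = 0.3755.
Layer 1: σ at base = K_a1 γ₁ h₁ = 10.31 kPa; P₁ = ½×10.31×2.7 = 13.92.
Layer 2: σ_v at top = γ₁h₁ = 41.85; σ_h top = K_a2×41.85 = 15.72; σ_h base = K_a2×(41.85+16.5×3.0) = 34.30.
P₂ = ½(15.72+34.30)×3.0 = 75.03. Total P_a = 13.92+75.03 = 88.95 kN/m.

89.0 kN/m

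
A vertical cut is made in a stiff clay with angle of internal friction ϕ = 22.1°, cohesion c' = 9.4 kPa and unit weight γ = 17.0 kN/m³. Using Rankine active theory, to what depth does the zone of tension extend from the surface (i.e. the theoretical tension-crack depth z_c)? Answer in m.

K_a = tan²(45° − 22.1°/2) = 0.4533; √K_a = 0.6732.
The active pressure is zero where K_a γ z = 2c√K_a, so z_c = 2c/(γ√K_a) = 2×9.4/(17.0×0.6732) = 1.643 m.

1.64 m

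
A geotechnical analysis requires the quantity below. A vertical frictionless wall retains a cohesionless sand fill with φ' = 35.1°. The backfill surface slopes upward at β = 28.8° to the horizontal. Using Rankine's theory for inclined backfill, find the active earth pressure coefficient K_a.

K_a = cos β · (cos β − √(cos²β − cos²φ)) / (cos β + √(cos²β − cos²φ)).
cos β = 0.8763, cos φ = 0.8181, √(cos²β − cos²φ) = 0.3139.
K_a = 0.8763 × (0.8763 − 0.3139)/(0.8763 + 0.3139) = 0.4141.

0.414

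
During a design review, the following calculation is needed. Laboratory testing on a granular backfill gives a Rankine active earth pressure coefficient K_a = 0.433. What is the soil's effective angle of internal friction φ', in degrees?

23.3°

K_a = tan²(45° − φ/2) ⇒ 45° − φ/2 = arctan(√0.433) = 33.35°.
φ = 2(45° − 33.35°) = 23.31°.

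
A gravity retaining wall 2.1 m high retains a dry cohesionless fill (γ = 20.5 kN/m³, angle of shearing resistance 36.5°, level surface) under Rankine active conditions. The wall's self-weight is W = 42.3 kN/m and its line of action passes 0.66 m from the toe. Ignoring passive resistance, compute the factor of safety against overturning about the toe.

K_a = tan²(45° − 36.5°/2) = 0.2541.
P_a = ½K_aγH² = 0.5×0.2541×20.5×2.1² = 11.48 kN/m, acting at H/3 = 0.7000 m above the base.
Overturning moment M_o = P_a × H/3 = 11.48 × 0.7000 = 8.039.
Resisting moment M_r = W × 0.66 = 42.3 × 0.66 = 27.92.
FS_overturning = M_r/M_o = 27.92/8.039 = 3.473.

3.47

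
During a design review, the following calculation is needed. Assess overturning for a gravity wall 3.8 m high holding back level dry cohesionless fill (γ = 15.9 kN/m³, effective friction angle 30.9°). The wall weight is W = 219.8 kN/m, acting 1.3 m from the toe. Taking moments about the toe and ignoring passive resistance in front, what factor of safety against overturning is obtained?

6.11

K_a = tan²(45° − 30.9°/2) = 0.3214.
P_a = ½K_aγH² = 0.5×0.3214×15.9×3.8² = 36.90 kN/m, acting at H/3 = 1.267 m above the base.
Overturning moment M_o = P_a × H/3 = 36.90 × 1.267 = 46.74.
Resisting moment M_r = W × 1.3 = 219.8 × 1.3 = 285.7.
FS_overturning = M_r/M_o = 285.7/46.74 = 6.114.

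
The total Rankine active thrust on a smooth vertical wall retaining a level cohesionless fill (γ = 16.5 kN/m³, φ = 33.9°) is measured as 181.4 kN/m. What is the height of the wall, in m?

8.80 m

K_a = 0.2839. P_a = ½ K_a γ H² ⇒ H = √(2P_a/(K_a γ)).
H = √(2×181.4/(0.2839×16.5)) = 8.800 m.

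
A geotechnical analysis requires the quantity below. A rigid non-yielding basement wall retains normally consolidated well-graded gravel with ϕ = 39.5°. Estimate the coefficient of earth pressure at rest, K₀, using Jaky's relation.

K₀ = 1 − sin φ' = 1 − sin 39.5° = 0.3639.

0.364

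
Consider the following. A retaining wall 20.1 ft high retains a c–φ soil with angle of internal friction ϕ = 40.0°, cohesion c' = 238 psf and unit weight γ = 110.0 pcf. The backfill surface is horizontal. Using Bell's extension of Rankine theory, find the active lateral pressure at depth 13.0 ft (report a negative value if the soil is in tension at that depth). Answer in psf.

K_a = (1 − sin φ)/(1 + sin φ) = 0.2174.
σ_a = K_a γ z − 2c√K_a = 0.2174×110.0×13.0 − 2×238×0.4663 = 88.98 psf.

89.0 psf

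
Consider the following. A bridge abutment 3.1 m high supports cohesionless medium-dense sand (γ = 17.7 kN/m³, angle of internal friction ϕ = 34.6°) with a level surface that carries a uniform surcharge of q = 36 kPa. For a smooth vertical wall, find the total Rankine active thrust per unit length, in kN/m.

54.2 kN/m

K_a = tan²(45° − φ/2) = 0.2756.
Soil triangle: ½ K_a γ H² = 0.5×0.2756×17.7×3.1² = 23.44 kN/m.
Surcharge rectangle: K_a q H = 0.2756×36×3.1 = 30.76 kN/m.
Total = 23.44 + 30.76 = 54.20 kN/m.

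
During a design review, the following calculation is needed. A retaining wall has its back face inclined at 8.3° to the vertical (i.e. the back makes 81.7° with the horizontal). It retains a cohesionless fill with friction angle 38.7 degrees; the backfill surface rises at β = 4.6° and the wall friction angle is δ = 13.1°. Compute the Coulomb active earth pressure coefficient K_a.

0.286

K_a = sin²(α+φ) / [sin²α · sin(α−δ) · (1 + √{sin(φ+δ)sin(φ−β) / (sin(α−δ)sin(α+β))})²].
With α = 81.7°, φ = 38.7°, δ = 13.1°, β = 4.6°: K_a = 0.2862.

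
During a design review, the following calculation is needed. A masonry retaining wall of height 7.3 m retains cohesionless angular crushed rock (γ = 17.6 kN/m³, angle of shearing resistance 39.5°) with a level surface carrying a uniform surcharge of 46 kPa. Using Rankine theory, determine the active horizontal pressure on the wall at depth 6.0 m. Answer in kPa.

33.7 kPa

K_a = (1 − sin φ)/(1 + sin φ) = 0.2224.
σ_v = γz + q = 17.6 × 6.0 + 46 = 151.6 kPa.
σ_h = K_a σ_v = 0.2224 × 151.6 = 33.72 kPa.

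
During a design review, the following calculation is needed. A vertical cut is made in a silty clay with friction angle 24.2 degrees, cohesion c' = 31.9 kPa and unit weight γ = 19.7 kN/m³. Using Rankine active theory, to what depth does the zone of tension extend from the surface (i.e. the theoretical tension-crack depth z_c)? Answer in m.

K_a = tan²(45° − 24.2°/2) = 0.4185; √K_a = 0.6469.
The active pressure is zero where K_a γ z = 2c√K_a, so z_c = 2c/(γ√K_a) = 2×31.9/(19.7×0.6469) = 5.006 m.

5.01 m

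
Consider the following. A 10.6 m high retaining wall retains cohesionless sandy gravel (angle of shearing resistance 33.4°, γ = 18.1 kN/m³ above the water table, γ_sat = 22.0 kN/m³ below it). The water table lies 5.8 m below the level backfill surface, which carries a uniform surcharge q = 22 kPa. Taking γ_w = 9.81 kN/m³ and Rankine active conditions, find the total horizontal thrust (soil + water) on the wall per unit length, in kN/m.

456 kN/m

K_a = tan²(45° − φ/2) = 0.2899.
γ' = 22.0 − 9.81 = 12.19 kN/m³. h₂ = H − d_w = 4.8 m.
σ'_h: at surface K_a·q = 6.378; at WT K_a(q+γd_w) = 36.81; at base K_a(q+γd_w+γ'h₂) = 53.78 kPa.
P₁ = ½(6.378+36.81)×5.8 = 125.3; P₂ = ½(36.81+53.78)×4.8 = 217.4; P_w = ½γ_w h₂² = 113.0.
Total = 125.3+217.4+113.0 = 455.7 kN/m.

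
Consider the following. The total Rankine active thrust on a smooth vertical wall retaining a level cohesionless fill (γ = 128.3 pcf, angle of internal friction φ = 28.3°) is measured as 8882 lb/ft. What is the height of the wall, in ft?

K_a = 0.3568. P_a = ½ K_a γ H² ⇒ H = √(2P_a/(K_a γ)).
H = √(2×8882/(0.3568×128.3)) = 19.70 ft.

19.7 ft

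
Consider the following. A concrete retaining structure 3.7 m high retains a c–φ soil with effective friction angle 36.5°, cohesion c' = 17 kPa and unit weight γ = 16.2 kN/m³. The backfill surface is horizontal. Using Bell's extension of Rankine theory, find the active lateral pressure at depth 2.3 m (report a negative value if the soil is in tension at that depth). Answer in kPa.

K_a = (1 − sin φ)/(1 + sin φ) = 0.2541.
σ_a = K_a γ z − 2c√K_a = 0.2541×16.2×2.3 − 2×17×0.5040 = -7.671 kPa.

-7.67 kPa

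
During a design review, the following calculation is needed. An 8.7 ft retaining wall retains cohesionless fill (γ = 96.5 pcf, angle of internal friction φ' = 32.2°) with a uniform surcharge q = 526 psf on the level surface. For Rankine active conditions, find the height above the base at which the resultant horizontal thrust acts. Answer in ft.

K_a = 0.3047.
Triangular part P₁ = ½K_aγH² = 1113 at H/3 = 2.900 ft; rectangular part P₂ = K_a q H = 1395 at H/2 = 4.350 ft.
ȳ = (P₁·2.900 + P₂·4.350)/(P₁+P₂) = 3.706 ft.

3.71 ft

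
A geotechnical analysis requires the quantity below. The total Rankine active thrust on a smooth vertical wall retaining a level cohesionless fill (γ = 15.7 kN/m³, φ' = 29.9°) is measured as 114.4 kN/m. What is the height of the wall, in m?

6.60 m

K_a = 0.3347. P_a = ½ K_a γ H² ⇒ H = √(2P_a/(K_a γ)).
H = √(2×114.4/(0.3347×15.7)) = 6.599 m.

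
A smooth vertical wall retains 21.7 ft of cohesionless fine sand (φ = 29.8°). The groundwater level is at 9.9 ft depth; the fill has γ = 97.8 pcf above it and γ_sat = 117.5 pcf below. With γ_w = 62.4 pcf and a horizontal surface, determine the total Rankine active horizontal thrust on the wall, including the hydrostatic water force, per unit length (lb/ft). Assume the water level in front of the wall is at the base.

11100 lb/ft

K_a = tan²(45° − φ/2) = 0.3360.
γ' = 117.5 − 62.4 = 55.10 pcf. Depth below WT = 11.8 ft.
σ'_h at WT = K_a γ d_w = 325.3 psf; at base = 325.3 + K_a γ' × 11.8 = 543.8 psf.
P₁ (0–9.9 ft) = ½×325.3×9.9 = 1610. P₂ (9.9–21.7 ft) = ½(325.3+543.8)×11.8 = 5128.
P_w = ½ γ_w h₂² = 0.5×62.4×11.8² = 4344. Total = 1610+5128+4344 = 11080 lb/ft.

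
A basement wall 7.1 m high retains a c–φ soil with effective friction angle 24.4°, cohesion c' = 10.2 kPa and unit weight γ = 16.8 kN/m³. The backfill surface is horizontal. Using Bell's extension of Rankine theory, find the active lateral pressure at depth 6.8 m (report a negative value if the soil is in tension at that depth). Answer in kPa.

K_a = (1 − sin φ)/(1 + sin φ) = 0.4153.
σ_a = K_a γ z − 2c√K_a = 0.4153×16.8×6.8 − 2×10.2×0.6445 = 34.30 kPa.

34.3 kPa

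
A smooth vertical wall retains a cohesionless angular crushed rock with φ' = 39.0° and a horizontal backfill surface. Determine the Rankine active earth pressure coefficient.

0.228

K_a = (1 − sin φ)/(1 + sin φ) = (1 − sin 39.0°)/(1 + sin 39.0°) = 0.2275.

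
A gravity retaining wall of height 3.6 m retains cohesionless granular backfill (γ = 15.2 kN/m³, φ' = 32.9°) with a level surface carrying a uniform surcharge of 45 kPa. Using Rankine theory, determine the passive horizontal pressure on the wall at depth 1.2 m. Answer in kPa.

214 kPa

K_p = (1 + sin φ)/(1 − sin φ) = 3.378.
σ_v = γz + q = 15.2 × 1.2 + 45 = 63.24 kPa.
σ_h = K_p σ_v = 3.378 × 63.24 = 213.6 kPa.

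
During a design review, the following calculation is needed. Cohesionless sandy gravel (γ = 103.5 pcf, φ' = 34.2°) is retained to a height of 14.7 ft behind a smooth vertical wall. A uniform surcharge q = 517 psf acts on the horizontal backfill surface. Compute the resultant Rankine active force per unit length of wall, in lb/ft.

5270 lb/ft

K_a = tan²(45° − φ/2) = 0.2803.
Soil triangle: ½ K_a γ H² = 0.5×0.2803×103.5×14.7² = 3135 lb/ft.
Surcharge rectangle: K_a q H = 0.2803×517×14.7 = 2131 lb/ft.
Total = 3135 + 2131 = 5266 lb/ft.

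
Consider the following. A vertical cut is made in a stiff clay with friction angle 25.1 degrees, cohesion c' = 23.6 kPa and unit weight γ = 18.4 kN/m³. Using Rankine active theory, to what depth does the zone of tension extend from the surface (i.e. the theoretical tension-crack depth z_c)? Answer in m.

4.03 m

K_a = tan²(45° − 25.1°/2) = 0.4043; √K_a = 0.6358.
The active pressure is zero where K_a γ z = 2c√K_a, so z_c = 2c/(γ√K_a) = 2×23.6/(18.4×0.6358) = 4.034 m.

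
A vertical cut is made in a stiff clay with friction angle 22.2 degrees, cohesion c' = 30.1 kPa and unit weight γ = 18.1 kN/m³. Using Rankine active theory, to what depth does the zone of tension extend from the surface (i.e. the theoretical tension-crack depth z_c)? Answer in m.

4.95 m

K_a = tan²(45° − 22.2°/2) = 0.4515; √K_a = 0.6720.
The active pressure is zero where K_a γ z = 2c√K_a, so z_c = 2c/(γ√K_a) = 2×30.1/(18.1×0.6720) = 4.950 m.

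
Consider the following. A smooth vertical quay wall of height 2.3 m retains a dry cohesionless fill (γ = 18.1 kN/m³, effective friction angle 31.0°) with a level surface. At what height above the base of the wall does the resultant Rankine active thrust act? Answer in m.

0.767 m

K_a = 0.3201.
The pressure distribution is triangular, so the resultant acts at H/3 above the base = 2.3/3 = 0.7667 m.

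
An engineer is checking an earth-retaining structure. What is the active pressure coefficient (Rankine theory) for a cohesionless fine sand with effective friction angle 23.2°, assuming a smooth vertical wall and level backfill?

0.435

K_a = tan²(45° − φ/2) = tan²(33.40°) = 0.4348.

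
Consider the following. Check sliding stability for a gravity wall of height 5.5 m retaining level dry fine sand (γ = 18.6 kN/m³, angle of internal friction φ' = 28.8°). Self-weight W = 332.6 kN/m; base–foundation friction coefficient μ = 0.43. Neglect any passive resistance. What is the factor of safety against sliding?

K_a = tan²(45° − 28.8°/2) = 0.3498.
P_a = ½K_aγH² = 0.5×0.3498×18.6×5.5² = 98.39 kN/m, acting at H/3 = 1.833 m above the base.
FS_sliding = μW / P_a = 0.43×332.6 / 98.39 = 1.454.

1.45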